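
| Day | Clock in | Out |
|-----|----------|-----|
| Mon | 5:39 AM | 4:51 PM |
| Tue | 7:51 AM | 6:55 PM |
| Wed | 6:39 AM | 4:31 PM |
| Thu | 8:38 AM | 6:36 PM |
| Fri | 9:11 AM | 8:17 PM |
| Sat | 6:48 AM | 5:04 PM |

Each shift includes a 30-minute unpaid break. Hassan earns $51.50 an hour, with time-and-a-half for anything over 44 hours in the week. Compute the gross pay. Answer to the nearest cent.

$3538.05

Mon: 5:39 AM–4:51 PM = 11 h 12 min; less 30 min break → 10 h 42 min
Tue: 7:51 AM–6:55 PM = 11 h 4 min; less 30 min break → 10 h 34 min
Wed: 6:39 AM–4:31 PM = 9 h 52 min; less 30 min break → 9 h 22 min
Thu: 8:38 AM–6:36 PM = 9 h 58 min; less 30 min break → 9 h 28 min
Fri: 9:11 AM–8:17 PM = 11 h 6 min; less 30 min break → 10 h 36 min
Sat: 6:48 AM–5:04 PM = 10 h 16 min; less 30 min break → 9 h 46 min
Total worked: 60 h 28 min = 3628 min.
Regular 44 h 0 min = 2640 min at $51.50/h; overtime 16 h 28 min = 988 min at $77.25/h.
Pay = (2640 × $51.50 + 988 × $77.25) ÷ 60 = $3538.05.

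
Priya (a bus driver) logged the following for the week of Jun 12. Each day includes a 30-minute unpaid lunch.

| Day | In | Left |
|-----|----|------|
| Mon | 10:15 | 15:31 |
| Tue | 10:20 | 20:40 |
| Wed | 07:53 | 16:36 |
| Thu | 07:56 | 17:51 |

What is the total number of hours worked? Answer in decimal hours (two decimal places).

Mon: 10:15–15:31 = 5 h 16 min; less 30 min break → 4 h 46 min
Tue: 10:20–20:40 = 10 h 20 min; less 30 min break → 9 h 50 min
Wed: 07:53–16:36 = 8 h 43 min; less 30 min break → 8 h 13 min
Thu: 07:56–17:51 = 9 h 55 min; less 30 min break → 9 h 25 min
Total: 4 h 46 min + 9 h 50 min + 8 h 13 min + 9 h 25 min = 32 h 14 min.

32.23 hours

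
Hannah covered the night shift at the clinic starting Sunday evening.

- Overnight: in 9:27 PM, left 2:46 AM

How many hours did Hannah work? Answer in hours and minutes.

5 h 19 min

Overnight: 9:27 PM → midnight = 2 h 33 min; midnight → 2:46 AM = 2 h 46 min; span 5 h 19 min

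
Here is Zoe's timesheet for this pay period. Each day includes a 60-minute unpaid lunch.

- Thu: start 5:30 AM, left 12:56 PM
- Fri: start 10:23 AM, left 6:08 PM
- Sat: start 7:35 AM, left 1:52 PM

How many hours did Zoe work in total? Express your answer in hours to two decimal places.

18.47 hours

Thu: 5:30 AM–12:56 PM = 7 h 26 min; less 60 min break → 6 h 26 min
Fri: 10:23 AM–6:08 PM = 7 h 45 min; less 60 min break → 6 h 45 min
Sat: 7:35 AM–1:52 PM = 6 h 17 min; less 60 min break → 5 h 17 min
Total: 6 h 26 min + 6 h 45 min + 5 h 17 min = 18 h 28 min.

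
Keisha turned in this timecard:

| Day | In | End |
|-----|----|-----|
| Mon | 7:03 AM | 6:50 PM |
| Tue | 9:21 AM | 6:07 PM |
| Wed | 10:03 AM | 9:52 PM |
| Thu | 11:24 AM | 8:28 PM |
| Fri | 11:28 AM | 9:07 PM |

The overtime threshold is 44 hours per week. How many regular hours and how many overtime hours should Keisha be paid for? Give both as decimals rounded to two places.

Mon: 7:03 AM–6:50 PM = 11 h 47 min
Tue: 9:21 AM–6:07 PM = 8 h 46 min
Wed: 10:03 AM–9:52 PM = 11 h 49 min
Thu: 11:24 AM–8:28 PM = 9 h 4 min
Fri: 11:28 AM–9:07 PM = 9 h 39 min
Total worked: 51 h 5 min = 51.08 h.
Threshold 44 h → overtime 7 h 5 min, regular 44 h 0 min.

Regular 44.00 hours, overtime 7.08 hours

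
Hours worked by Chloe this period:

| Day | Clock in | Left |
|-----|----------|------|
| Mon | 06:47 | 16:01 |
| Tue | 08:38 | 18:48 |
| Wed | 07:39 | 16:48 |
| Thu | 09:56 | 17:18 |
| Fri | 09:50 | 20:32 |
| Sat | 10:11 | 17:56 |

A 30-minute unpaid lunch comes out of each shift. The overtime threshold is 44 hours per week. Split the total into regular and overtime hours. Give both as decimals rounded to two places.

Regular 44.00 hours, overtime 7.37 hours

Mon: 06:47–16:01 = 9 h 14 min; less 30 min break → 8 h 44 min
Tue: 08:38–18:48 = 10 h 10 min; less 30 min break → 9 h 40 min
Wed: 07:39–16:48 = 9 h 9 min; less 30 min break → 8 h 39 min
Thu: 09:56–17:18 = 7 h 22 min; less 30 min break → 6 h 52 min
Fri: 09:50–20:32 = 10 h 42 min; less 30 min break → 10 h 12 min
Sat: 10:11–17:56 = 7 h 45 min; less 30 min break → 7 h 15 min
Total worked: 51 h 22 min = 51.37 h.
Threshold 44 h → overtime 7 h 22 min, regular 44 h 0 min.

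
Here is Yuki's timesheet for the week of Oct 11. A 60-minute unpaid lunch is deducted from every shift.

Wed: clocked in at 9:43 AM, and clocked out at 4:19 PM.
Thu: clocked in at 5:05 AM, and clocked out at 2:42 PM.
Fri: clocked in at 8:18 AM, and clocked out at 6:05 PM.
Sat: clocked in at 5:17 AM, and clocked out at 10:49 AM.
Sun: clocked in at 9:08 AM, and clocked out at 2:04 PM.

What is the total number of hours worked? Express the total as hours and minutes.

31 h 28 min

Wed: 9:43 AM–4:19 PM = 6 h 36 min; less 60 min break → 5 h 36 min
Thu: 5:05 AM–2:42 PM = 9 h 37 min; less 60 min break → 8 h 37 min
Fri: 8:18 AM–6:05 PM = 9 h 47 min; less 60 min break → 8 h 47 min
Sat: 5:17 AM–10:49 AM = 5 h 32 min; less 60 min break → 4 h 32 min
Sun: 9:08 AM–2:04 PM = 4 h 56 min; less 60 min break → 3 h 56 min
Total: 5 h 36 min + 8 h 37 min + 8 h 47 min + 4 h 32 min + 3 h 56 min = 31 h 28 min.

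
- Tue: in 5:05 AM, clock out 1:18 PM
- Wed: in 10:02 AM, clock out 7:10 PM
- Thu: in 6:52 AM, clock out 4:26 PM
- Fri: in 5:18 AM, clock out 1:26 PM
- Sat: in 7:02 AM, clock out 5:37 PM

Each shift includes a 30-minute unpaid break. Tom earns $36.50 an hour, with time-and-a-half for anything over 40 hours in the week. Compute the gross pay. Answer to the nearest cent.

$1631.55

Tue: 5:05 AM–1:18 PM = 8 h 13 min; less 30 min break → 7 h 43 min
Wed: 10:02 AM–7:10 PM = 9 h 8 min; less 30 min break → 8 h 38 min
Thu: 6:52 AM–4:26 PM = 9 h 34 min; less 30 min break → 9 h 4 min
Fri: 5:18 AM–1:26 PM = 8 h 8 min; less 30 min break → 7 h 38 min
Sat: 7:02 AM–5:37 PM = 10 h 35 min; less 30 min break → 10 h 5 min
Total worked: 43 h 8 min = 2588 min.
Regular 40 h 0 min = 2400 min at $36.50/h; overtime 3 h 8 min = 188 min at $54.75/h.
Pay = (2400 × $36.50 + 188 × $54.75) ÷ 60 = $1631.55.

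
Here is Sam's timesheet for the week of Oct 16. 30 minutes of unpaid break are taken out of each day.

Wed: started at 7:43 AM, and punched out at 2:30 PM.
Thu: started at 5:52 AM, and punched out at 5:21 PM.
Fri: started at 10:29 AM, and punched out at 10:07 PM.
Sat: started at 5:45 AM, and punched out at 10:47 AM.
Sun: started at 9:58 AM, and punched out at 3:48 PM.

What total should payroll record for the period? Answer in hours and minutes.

Wed: 7:43 AM–2:30 PM = 6 h 47 min; less 30 min break → 6 h 17 min
Thu: 5:52 AM–5:21 PM = 11 h 29 min; less 30 min break → 10 h 59 min
Fri: 10:29 AM–10:07 PM = 11 h 38 min; less 30 min break → 11 h 8 min
Sat: 5:45 AM–10:47 AM = 5 h 2 min; less 30 min break → 4 h 32 min
Sun: 9:58 AM–3:48 PM = 5 h 50 min; less 30 min break → 5 h 20 min
Total: 6 h 17 min + 10 h 59 min + 11 h 8 min + 4 h 32 min + 5 h 20 min = 38 h 16 min.

38 h 16 min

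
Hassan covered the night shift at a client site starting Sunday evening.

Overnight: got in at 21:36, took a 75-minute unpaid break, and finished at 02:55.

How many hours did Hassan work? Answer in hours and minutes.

4 h 4 min

Overnight: 21:36 → midnight = 2 h 24 min; midnight → 02:55 = 2 h 55 min; span 5 h 19 min; less 75 min break → 4 h 4 min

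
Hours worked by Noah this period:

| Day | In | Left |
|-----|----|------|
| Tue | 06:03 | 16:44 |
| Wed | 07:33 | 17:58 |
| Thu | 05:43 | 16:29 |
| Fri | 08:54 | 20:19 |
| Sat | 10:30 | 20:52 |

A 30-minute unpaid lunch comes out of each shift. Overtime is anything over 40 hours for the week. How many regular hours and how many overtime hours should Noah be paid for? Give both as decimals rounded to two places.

Tue: 06:03–16:44 = 10 h 41 min; less 30 min break → 10 h 11 min
Wed: 07:33–17:58 = 10 h 25 min; less 30 min break → 9 h 55 min
Thu: 05:43–16:29 = 10 h 46 min; less 30 min break → 10 h 16 min
Fri: 08:54–20:19 = 11 h 25 min; less 30 min break → 10 h 55 min
Sat: 10:30–20:52 = 10 h 22 min; less 30 min break → 9 h 52 min
Total worked: 51 h 9 min = 51.15 h.
Threshold 40 h → overtime 11 h 9 min, regular 40 h 0 min.

Regular 40.00 hours, overtime 11.15 hours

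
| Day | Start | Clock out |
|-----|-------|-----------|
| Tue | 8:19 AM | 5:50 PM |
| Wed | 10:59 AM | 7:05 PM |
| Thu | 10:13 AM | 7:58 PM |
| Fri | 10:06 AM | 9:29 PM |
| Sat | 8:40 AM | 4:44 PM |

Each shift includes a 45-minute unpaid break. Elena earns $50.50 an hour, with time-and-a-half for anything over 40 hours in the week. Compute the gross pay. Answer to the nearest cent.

$2252.30

Tue: 8:19 AM–5:50 PM = 9 h 31 min; less 45 min break → 8 h 46 min
Wed: 10:59 AM–7:05 PM = 8 h 6 min; less 45 min break → 7 h 21 min
Thu: 10:13 AM–7:58 PM = 9 h 45 min; less 45 min break → 9 h 0 min
Fri: 10:06 AM–9:29 PM = 11 h 23 min; less 45 min break → 10 h 38 min
Sat: 8:40 AM–4:44 PM = 8 h 4 min; less 45 min break → 7 h 19 min
Total worked: 43 h 4 min = 2584 min.
Regular 40 h 0 min = 2400 min at $50.50/h; overtime 3 h 4 min = 184 min at $75.75/h.
Pay = (2400 × $50.50 + 184 × $75.75) ÷ 60 = $2252.30.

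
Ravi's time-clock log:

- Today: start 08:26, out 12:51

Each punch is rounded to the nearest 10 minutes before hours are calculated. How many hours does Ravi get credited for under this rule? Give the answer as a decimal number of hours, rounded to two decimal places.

Today: in 08:26→08:30, out 12:51→12:50; 4 h 20 min

4.33 hours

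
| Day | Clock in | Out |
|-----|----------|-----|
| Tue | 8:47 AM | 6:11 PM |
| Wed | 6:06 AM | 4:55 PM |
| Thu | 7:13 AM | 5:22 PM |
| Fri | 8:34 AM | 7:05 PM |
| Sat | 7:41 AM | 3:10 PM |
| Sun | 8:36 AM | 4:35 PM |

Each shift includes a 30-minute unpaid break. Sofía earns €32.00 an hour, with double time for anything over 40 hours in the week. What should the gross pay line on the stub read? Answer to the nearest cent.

Tue: 8:47 AM–6:11 PM = 9 h 24 min; less 30 min break → 8 h 54 min
Wed: 6:06 AM–4:55 PM = 10 h 49 min; less 30 min break → 10 h 19 min
Thu: 7:13 AM–5:22 PM = 10 h 9 min; less 30 min break → 9 h 39 min
Fri: 8:34 AM–7:05 PM = 10 h 31 min; less 30 min break → 10 h 1 min
Sat: 7:41 AM–3:10 PM = 7 h 29 min; less 30 min break → 6 h 59 min
Sun: 8:36 AM–4:35 PM = 7 h 59 min; less 30 min break → 7 h 29 min
Total worked: 53 h 21 min = 3201 min.
Regular 40 h 0 min = 2400 min at €32.00/h; overtime 13 h 21 min = 801 min at €64.00/h.
Pay = (2400 × €32.00 + 801 × €64.00) ÷ 60 = €2134.40.

€2134.40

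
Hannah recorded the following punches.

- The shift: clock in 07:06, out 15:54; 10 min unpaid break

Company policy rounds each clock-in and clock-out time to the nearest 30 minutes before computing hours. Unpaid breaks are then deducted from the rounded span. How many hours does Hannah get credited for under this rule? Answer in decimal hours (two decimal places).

8.83 hours

The shift: in 07:06→07:00, out 15:54→16:00; 9 h 0 min − 10 min = 8 h 50 min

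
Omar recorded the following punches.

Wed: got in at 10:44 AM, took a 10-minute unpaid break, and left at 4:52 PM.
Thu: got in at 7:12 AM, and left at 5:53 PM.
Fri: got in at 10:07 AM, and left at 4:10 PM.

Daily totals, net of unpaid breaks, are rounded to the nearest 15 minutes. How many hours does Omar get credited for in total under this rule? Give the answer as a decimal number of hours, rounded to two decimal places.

Wed: 10:44 AM–4:52 PM = 6 h 8 min − 10 min = 5 h 58 min → rounds to 6 h 0 min
Thu: 7:12 AM–5:53 PM = 10 h 41 min → rounds to 10 h 45 min
Fri: 10:07 AM–4:10 PM = 6 h 3 min → rounds to 6 h 0 min
Total credited: 22 h 45 min.

22.75 hours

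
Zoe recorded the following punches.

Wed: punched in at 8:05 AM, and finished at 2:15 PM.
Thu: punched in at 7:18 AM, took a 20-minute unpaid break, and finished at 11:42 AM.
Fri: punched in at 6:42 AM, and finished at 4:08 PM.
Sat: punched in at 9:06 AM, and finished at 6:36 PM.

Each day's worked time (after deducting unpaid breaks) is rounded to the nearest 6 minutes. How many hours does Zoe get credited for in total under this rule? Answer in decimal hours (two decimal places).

Wed: 8:05 AM–2:15 PM = 6 h 10 min → rounds to 6 h 12 min
Thu: 7:18 AM–11:42 AM = 4 h 24 min − 20 min = 4 h 4 min → rounds to 4 h 6 min
Fri: 6:42 AM–4:08 PM = 9 h 26 min → rounds to 9 h 24 min
Sat: 9:06 AM–6:36 PM = 9 h 30 min → rounds to 9 h 30 min
Total credited: 29 h 12 min.

29.20 hours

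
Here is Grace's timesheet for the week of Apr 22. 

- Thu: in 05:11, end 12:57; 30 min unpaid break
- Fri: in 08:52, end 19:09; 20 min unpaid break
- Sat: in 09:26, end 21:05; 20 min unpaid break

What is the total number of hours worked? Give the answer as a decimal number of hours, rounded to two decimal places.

Thu: 05:11–12:57 = 7 h 46 min; less 30 min break → 7 h 16 min
Fri: 08:52–19:09 = 10 h 17 min; less 20 min break → 9 h 57 min
Sat: 09:26–21:05 = 11 h 39 min; less 20 min break → 11 h 19 min
Total: 7 h 16 min + 9 h 57 min + 11 h 19 min = 28 h 32 min.

28.53 hours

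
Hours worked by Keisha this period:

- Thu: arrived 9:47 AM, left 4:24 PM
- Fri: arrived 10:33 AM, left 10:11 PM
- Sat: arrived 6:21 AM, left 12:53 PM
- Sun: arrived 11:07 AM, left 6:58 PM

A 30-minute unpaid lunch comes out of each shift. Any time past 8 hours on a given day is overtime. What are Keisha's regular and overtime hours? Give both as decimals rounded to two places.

Thu: 9:47 AM–4:24 PM = 6 h 37 min; less 30 min break → 6 h 7 min
Fri: 10:33 AM–10:11 PM = 11 h 38 min; less 30 min break → 11 h 8 min
Sat: 6:21 AM–12:53 PM = 6 h 32 min; less 30 min break → 6 h 2 min
Sun: 11:07 AM–6:58 PM = 7 h 51 min; less 30 min break → 7 h 21 min
Thu reg 6 h 7 min / OT 0 h 0 min; Fri reg 8 h 0 min / OT 3 h 8 min; Sat reg 6 h 2 min / OT 0 h 0 min; Sun reg 7 h 21 min / OT 0 h 0 min.
Totals: regular 27 h 30 min, overtime 3 h 8 min.

Regular 27.50 hours, overtime 3.13 hours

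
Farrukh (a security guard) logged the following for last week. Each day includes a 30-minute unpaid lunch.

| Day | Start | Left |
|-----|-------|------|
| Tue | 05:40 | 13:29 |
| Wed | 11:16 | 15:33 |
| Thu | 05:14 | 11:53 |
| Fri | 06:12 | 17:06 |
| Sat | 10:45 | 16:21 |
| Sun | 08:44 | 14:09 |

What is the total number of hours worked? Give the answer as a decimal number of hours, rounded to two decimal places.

37.67 hours

Tue: 05:40–13:29 = 7 h 49 min; less 30 min break → 7 h 19 min
Wed: 11:16–15:33 = 4 h 17 min; less 30 min break → 3 h 47 min
Thu: 05:14–11:53 = 6 h 39 min; less 30 min break → 6 h 9 min
Fri: 06:12–17:06 = 10 h 54 min; less 30 min break → 10 h 24 min
Sat: 10:45–16:21 = 5 h 36 min; less 30 min break → 5 h 6 min
Sun: 08:44–14:09 = 5 h 25 min; less 30 min break → 4 h 55 min
Total: 7 h 19 min + 3 h 47 min + 6 h 9 min + 10 h 24 min + 5 h 6 min + 4 h 55 min = 37 h 40 min.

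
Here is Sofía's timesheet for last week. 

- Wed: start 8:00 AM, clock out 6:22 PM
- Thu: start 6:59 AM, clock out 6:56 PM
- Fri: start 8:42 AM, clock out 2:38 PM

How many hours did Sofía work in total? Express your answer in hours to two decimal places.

28.25 hours

Wed: 8:00 AM–6:22 PM = 10 h 22 min
Thu: 6:59 AM–6:56 PM = 11 h 57 min
Fri: 8:42 AM–2:38 PM = 5 h 56 min
Total: 10 h 22 min + 11 h 57 min + 5 h 56 min = 28 h 15 min.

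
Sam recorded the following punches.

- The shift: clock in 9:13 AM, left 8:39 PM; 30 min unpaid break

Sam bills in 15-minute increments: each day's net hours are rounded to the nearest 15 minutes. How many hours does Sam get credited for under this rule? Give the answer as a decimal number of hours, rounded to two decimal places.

The shift: 9:13 AM–8:39 PM = 11 h 26 min − 30 min = 10 h 56 min → rounds to 11 h 0 min

11.00 hours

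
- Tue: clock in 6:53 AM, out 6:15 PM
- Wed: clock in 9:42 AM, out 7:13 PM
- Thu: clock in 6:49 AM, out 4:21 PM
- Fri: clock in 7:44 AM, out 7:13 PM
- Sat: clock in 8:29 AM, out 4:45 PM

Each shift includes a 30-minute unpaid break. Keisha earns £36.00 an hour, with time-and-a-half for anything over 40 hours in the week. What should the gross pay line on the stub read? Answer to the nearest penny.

£1854.00

Tue: 6:53 AM–6:15 PM = 11 h 22 min; less 30 min break → 10 h 52 min
Wed: 9:42 AM–7:13 PM = 9 h 31 min; less 30 min break → 9 h 1 min
Thu: 6:49 AM–4:21 PM = 9 h 32 min; less 30 min break → 9 h 2 min
Fri: 7:44 AM–7:13 PM = 11 h 29 min; less 30 min break → 10 h 59 min
Sat: 8:29 AM–4:45 PM = 8 h 16 min; less 30 min break → 7 h 46 min
Total worked: 47 h 40 min = 2860 min.
Regular 40 h 0 min = 2400 min at £36.00/h; overtime 7 h 40 min = 460 min at £54.00/h.
Pay = (2400 × £36.00 + 460 × £54.00) ÷ 60 = £1854.00.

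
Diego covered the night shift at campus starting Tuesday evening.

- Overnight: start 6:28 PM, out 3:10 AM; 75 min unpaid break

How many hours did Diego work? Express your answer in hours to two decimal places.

Overnight: 6:28 PM → midnight = 5 h 32 min; midnight → 3:10 AM = 3 h 10 min; span 8 h 42 min; less 75 min break → 7 h 27 min

7.45 hours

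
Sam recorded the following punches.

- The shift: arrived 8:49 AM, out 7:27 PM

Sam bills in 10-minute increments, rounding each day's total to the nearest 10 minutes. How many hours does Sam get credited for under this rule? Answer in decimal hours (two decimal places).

The shift: 8:49 AM–7:27 PM = 10 h 38 min → rounds to 10 h 40 min

10.67 hours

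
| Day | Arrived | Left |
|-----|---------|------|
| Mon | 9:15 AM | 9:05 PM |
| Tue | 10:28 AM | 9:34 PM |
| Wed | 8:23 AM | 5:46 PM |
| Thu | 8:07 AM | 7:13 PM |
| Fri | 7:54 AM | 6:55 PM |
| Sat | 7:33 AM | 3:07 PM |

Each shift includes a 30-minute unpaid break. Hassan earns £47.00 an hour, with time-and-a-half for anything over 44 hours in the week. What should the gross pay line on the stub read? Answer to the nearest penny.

£3125.50

Mon: 9:15 AM–9:05 PM = 11 h 50 min; less 30 min break → 11 h 20 min
Tue: 10:28 AM–9:34 PM = 11 h 6 min; less 30 min break → 10 h 36 min
Wed: 8:23 AM–5:46 PM = 9 h 23 min; less 30 min break → 8 h 53 min
Thu: 8:07 AM–7:13 PM = 11 h 6 min; less 30 min break → 10 h 36 min
Fri: 7:54 AM–6:55 PM = 11 h 1 min; less 30 min break → 10 h 31 min
Sat: 7:33 AM–3:07 PM = 7 h 34 min; less 30 min break → 7 h 4 min
Total worked: 59 h 0 min = 3540 min.
Regular 44 h 0 min = 2640 min at £47.00/h; overtime 15 h 0 min = 900 min at £70.50/h.
Pay = (2640 × £47.00 + 900 × £70.50) ÷ 60 = £3125.50.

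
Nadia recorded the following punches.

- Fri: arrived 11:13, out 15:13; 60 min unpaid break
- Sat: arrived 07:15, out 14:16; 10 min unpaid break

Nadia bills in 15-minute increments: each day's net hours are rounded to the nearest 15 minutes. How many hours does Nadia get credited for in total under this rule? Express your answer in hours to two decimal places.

Fri: 11:13–15:13 = 4 h 0 min − 60 min = 3 h 0 min → rounds to 3 h 0 min
Sat: 07:15–14:16 = 7 h 1 min − 10 min = 6 h 51 min → rounds to 6 h 45 min
Total credited: 9 h 45 min.

9.75 hours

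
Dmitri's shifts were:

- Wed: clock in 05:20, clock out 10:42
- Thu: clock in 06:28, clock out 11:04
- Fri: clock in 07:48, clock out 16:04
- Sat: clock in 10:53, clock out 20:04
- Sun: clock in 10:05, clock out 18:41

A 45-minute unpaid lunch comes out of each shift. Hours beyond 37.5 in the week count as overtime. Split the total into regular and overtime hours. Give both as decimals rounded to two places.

Wed: 05:20–10:42 = 5 h 22 min; less 45 min break → 4 h 37 min
Thu: 06:28–11:04 = 4 h 36 min; less 45 min break → 3 h 51 min
Fri: 07:48–16:04 = 8 h 16 min; less 45 min break → 7 h 31 min
Sat: 10:53–20:04 = 9 h 11 min; less 45 min break → 8 h 26 min
Sun: 10:05–18:41 = 8 h 36 min; less 45 min break → 7 h 51 min
Total worked: 32 h 16 min = 32.27 h.
Threshold 37.5 h → overtime 0 h 0 min, regular 32 h 16 min.

Regular 32.27 hours, overtime 0.00 hours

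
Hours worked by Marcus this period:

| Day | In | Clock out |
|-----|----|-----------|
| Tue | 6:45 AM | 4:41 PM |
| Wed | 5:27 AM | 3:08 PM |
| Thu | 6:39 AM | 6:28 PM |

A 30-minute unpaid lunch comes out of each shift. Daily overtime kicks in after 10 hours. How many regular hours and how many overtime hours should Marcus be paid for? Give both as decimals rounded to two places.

Tue: 6:45 AM–4:41 PM = 9 h 56 min; less 30 min break → 9 h 26 min
Wed: 5:27 AM–3:08 PM = 9 h 41 min; less 30 min break → 9 h 11 min
Thu: 6:39 AM–6:28 PM = 11 h 49 min; less 30 min break → 11 h 19 min
Tue reg 9 h 26 min / OT 0 h 0 min; Wed reg 9 h 11 min / OT 0 h 0 min; Thu reg 10 h 0 min / OT 1 h 19 min.
Totals: regular 28 h 37 min, overtime 1 h 19 min.

Regular 28.62 hours, overtime 1.32 hours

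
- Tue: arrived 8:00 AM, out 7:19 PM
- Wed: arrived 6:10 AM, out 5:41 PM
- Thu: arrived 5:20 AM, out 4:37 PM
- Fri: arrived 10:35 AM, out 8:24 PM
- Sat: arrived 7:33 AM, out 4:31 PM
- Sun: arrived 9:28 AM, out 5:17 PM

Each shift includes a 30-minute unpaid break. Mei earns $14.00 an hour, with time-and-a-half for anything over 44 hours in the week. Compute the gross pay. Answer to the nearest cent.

Tue: 8:00 AM–7:19 PM = 11 h 19 min; less 30 min break → 10 h 49 min
Wed: 6:10 AM–5:41 PM = 11 h 31 min; less 30 min break → 11 h 1 min
Thu: 5:20 AM–4:37 PM = 11 h 17 min; less 30 min break → 10 h 47 min
Fri: 10:35 AM–8:24 PM = 9 h 49 min; less 30 min break → 9 h 19 min
Sat: 7:33 AM–4:31 PM = 8 h 58 min; less 30 min break → 8 h 28 min
Sun: 9:28 AM–5:17 PM = 7 h 49 min; less 30 min break → 7 h 19 min
Total worked: 57 h 43 min = 3463 min.
Regular 44 h 0 min = 2640 min at $14.00/h; overtime 13 h 43 min = 823 min at $21.00/h.
Pay = (2640 × $14.00 + 823 × $21.00) ÷ 60 = $904.05.

$904.05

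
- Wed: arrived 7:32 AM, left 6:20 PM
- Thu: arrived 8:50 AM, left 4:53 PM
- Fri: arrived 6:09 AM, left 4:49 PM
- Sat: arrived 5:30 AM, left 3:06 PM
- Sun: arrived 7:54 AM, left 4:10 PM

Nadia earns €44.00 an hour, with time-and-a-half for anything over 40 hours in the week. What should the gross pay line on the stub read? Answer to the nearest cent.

Wed: 7:32 AM–6:20 PM = 10 h 48 min
Thu: 8:50 AM–4:53 PM = 8 h 3 min
Fri: 6:09 AM–4:49 PM = 10 h 40 min
Sat: 5:30 AM–3:06 PM = 9 h 36 min
Sun: 7:54 AM–4:10 PM = 8 h 16 min
Total worked: 47 h 23 min = 2843 min.
Regular 40 h 0 min = 2400 min at €44.00/h; overtime 7 h 23 min = 443 min at €66.00/h.
Pay = (2400 × €44.00 + 443 × €66.00) ÷ 60 = €2247.30.

€2247.30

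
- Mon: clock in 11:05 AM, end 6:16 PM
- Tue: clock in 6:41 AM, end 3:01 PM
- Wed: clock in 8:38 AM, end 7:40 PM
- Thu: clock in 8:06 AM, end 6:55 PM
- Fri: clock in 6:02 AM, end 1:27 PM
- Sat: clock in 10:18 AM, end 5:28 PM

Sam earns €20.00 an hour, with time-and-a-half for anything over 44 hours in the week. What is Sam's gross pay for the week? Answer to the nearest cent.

Mon: 11:05 AM–6:16 PM = 7 h 11 min
Tue: 6:41 AM–3:01 PM = 8 h 20 min
Wed: 8:38 AM–7:40 PM = 11 h 2 min
Thu: 8:06 AM–6:55 PM = 10 h 49 min
Fri: 6:02 AM–1:27 PM = 7 h 25 min
Sat: 10:18 AM–5:28 PM = 7 h 10 min
Total worked: 51 h 57 min = 3117 min.
Regular 44 h 0 min = 2640 min at €20.00/h; overtime 7 h 57 min = 477 min at €30.00/h.
Pay = (2640 × €20.00 + 477 × €30.00) ÷ 60 = €1118.50.

€1118.50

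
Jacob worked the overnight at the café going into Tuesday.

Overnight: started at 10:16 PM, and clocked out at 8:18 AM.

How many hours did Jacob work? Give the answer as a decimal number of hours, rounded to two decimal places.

Overnight: 10:16 PM → midnight = 1 h 44 min; midnight → 8:18 AM = 8 h 18 min; span 10 h 2 min

10.03 hours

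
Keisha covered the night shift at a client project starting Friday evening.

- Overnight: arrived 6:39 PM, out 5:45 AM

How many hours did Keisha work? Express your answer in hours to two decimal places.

Overnight: 6:39 PM → midnight = 5 h 21 min; midnight → 5:45 AM = 5 h 45 min; span 11 h 6 min

11.10 hours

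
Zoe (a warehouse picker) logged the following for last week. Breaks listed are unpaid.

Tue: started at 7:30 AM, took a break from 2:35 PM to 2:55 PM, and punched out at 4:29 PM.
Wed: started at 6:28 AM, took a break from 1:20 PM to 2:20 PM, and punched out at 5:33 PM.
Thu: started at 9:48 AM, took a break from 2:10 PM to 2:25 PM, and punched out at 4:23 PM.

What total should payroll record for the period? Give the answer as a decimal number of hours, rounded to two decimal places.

Tue: 7:30 AM–4:29 PM = 8 h 59 min; less 20 min break → 8 h 39 min
Wed: 6:28 AM–5:33 PM = 11 h 5 min; less 60 min break → 10 h 5 min
Thu: 9:48 AM–4:23 PM = 6 h 35 min; less 15 min break → 6 h 20 min
Total: 8 h 39 min + 10 h 5 min + 6 h 20 min = 25 h 4 min.

25.07 hours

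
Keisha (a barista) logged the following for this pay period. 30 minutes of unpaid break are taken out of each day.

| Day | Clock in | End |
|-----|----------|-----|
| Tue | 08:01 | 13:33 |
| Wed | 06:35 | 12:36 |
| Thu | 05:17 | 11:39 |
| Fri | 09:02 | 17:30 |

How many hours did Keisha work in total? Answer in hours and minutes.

Tue: 08:01–13:33 = 5 h 32 min; less 30 min break → 5 h 2 min
Wed: 06:35–12:36 = 6 h 1 min; less 30 min break → 5 h 31 min
Thu: 05:17–11:39 = 6 h 22 min; less 30 min break → 5 h 52 min
Fri: 09:02–17:30 = 8 h 28 min; less 30 min break → 7 h 58 min
Total: 5 h 2 min + 5 h 31 min + 5 h 52 min + 7 h 58 min = 24 h 23 min.

24 h 23 min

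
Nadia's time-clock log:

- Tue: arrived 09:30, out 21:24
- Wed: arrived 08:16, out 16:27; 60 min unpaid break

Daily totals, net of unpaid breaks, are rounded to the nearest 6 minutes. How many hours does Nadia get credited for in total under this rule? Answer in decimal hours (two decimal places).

Tue: 09:30–21:24 = 11 h 54 min → rounds to 11 h 54 min
Wed: 08:16–16:27 = 8 h 11 min − 60 min = 7 h 11 min → rounds to 7 h 12 min
Total credited: 19 h 6 min.

19.10 hours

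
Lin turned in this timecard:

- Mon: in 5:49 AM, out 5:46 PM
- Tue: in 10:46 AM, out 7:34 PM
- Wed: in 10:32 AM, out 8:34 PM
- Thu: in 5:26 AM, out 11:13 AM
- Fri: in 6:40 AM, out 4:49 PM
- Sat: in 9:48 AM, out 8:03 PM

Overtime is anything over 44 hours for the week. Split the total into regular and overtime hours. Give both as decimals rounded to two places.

Regular 44.00 hours, overtime 12.97 hours

Mon: 5:49 AM–5:46 PM = 11 h 57 min
Tue: 10:46 AM–7:34 PM = 8 h 48 min
Wed: 10:32 AM–8:34 PM = 10 h 2 min
Thu: 5:26 AM–11:13 AM = 5 h 47 min
Fri: 6:40 AM–4:49 PM = 10 h 9 min
Sat: 9:48 AM–8:03 PM = 10 h 15 min
Total worked: 56 h 58 min = 56.97 h.
Threshold 44 h → overtime 12 h 58 min, regular 44 h 0 min.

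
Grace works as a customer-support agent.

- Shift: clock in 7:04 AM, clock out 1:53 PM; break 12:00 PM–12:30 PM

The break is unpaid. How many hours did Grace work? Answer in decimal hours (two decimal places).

Shift: 7:04 AM–1:53 PM = 6 h 49 min; less 30 min break → 6 h 19 min

6.32 hours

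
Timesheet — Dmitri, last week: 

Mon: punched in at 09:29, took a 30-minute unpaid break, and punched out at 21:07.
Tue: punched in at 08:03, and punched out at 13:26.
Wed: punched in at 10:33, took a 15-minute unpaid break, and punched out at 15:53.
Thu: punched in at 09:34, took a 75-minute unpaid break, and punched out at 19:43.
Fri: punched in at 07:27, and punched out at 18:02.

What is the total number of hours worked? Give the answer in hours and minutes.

Mon: 09:29–21:07 = 11 h 38 min; less 30 min break → 11 h 8 min
Tue: 08:03–13:26 = 5 h 23 min
Wed: 10:33–15:53 = 5 h 20 min; less 15 min break → 5 h 5 min
Thu: 09:34–19:43 = 10 h 9 min; less 75 min break → 8 h 54 min
Fri: 07:27–18:02 = 10 h 35 min
Total: 11 h 8 min + 5 h 23 min + 5 h 5 min + 8 h 54 min + 10 h 35 min = 41 h 5 min.

41 h 5 min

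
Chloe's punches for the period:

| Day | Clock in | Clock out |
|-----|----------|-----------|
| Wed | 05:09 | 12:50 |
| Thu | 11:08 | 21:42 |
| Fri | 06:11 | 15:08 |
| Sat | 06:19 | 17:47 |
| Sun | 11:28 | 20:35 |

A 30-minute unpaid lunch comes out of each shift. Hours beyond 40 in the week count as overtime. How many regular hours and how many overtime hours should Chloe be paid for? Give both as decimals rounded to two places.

Regular 40.00 hours, overtime 5.28 hours

Wed: 05:09–12:50 = 7 h 41 min; less 30 min break → 7 h 11 min
Thu: 11:08–21:42 = 10 h 34 min; less 30 min break → 10 h 4 min
Fri: 06:11–15:08 = 8 h 57 min; less 30 min break → 8 h 27 min
Sat: 06:19–17:47 = 11 h 28 min; less 30 min break → 10 h 58 min
Sun: 11:28–20:35 = 9 h 7 min; less 30 min break → 8 h 37 min
Total worked: 45 h 17 min = 45.28 h.
Threshold 40 h → overtime 5 h 17 min, regular 40 h 0 min.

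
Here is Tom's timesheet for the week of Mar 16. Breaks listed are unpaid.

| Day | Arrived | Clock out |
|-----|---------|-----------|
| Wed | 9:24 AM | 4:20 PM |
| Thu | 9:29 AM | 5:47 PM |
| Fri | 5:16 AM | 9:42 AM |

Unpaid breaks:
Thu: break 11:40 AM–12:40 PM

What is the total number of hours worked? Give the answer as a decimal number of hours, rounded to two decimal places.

18.67 hours

Wed: 9:24 AM–4:20 PM = 6 h 56 min
Thu: 9:29 AM–5:47 PM = 8 h 18 min; less 60 min break → 7 h 18 min
Fri: 5:16 AM–9:42 AM = 4 h 26 min
Total: 6 h 56 min + 7 h 18 min + 4 h 26 min = 18 h 40 min.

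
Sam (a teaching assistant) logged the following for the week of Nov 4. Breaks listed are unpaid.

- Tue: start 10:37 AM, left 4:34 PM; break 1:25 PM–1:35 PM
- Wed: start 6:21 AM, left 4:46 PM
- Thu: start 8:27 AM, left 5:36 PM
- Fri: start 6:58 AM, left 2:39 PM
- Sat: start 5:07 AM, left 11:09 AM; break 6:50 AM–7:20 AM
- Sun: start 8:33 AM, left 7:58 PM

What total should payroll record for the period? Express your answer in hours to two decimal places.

49.98 hours

Tue: 10:37 AM–4:34 PM = 5 h 57 min; less 10 min break → 5 h 47 min
Wed: 6:21 AM–4:46 PM = 10 h 25 min
Thu: 8:27 AM–5:36 PM = 9 h 9 min
Fri: 6:58 AM–2:39 PM = 7 h 41 min
Sat: 5:07 AM–11:09 AM = 6 h 2 min; less 30 min break → 5 h 32 min
Sun: 8:33 AM–7:58 PM = 11 h 25 min
Total: 5 h 47 min + 10 h 25 min + 9 h 9 min + 7 h 41 min + 5 h 32 min + 11 h 25 min = 49 h 59 min.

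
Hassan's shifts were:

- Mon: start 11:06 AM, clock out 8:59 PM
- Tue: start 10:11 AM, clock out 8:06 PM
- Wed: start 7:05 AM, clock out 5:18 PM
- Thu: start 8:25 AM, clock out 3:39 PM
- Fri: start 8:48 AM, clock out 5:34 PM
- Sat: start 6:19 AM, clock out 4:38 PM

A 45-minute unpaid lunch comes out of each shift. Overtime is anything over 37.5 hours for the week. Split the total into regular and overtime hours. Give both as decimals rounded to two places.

Regular 37.50 hours, overtime 14.33 hours

Mon: 11:06 AM–8:59 PM = 9 h 53 min; less 45 min break → 9 h 8 min
Tue: 10:11 AM–8:06 PM = 9 h 55 min; less 45 min break → 9 h 10 min
Wed: 7:05 AM–5:18 PM = 10 h 13 min; less 45 min break → 9 h 28 min
Thu: 8:25 AM–3:39 PM = 7 h 14 min; less 45 min break → 6 h 29 min
Fri: 8:48 AM–5:34 PM = 8 h 46 min; less 45 min break → 8 h 1 min
Sat: 6:19 AM–4:38 PM = 10 h 19 min; less 45 min break → 9 h 34 min
Total worked: 51 h 50 min = 51.83 h.
Threshold 37.5 h → overtime 14 h 20 min, regular 37 h 30 min.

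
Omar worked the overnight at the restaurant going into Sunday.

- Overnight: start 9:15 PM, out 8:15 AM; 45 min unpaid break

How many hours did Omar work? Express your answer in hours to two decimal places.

10.25 hours

Overnight: 9:15 PM → midnight = 2 h 45 min; midnight → 8:15 AM = 8 h 15 min; span 11 h 0 min; less 45 min break → 10 h 15 min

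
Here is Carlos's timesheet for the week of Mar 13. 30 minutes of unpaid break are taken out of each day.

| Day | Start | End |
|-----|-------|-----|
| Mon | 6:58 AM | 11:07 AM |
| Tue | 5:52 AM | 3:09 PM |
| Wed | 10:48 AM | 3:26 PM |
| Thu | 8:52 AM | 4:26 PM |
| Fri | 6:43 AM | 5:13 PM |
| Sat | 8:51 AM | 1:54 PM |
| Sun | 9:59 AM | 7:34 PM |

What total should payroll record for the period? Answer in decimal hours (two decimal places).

47.27 hours

Mon: 6:58 AM–11:07 AM = 4 h 9 min; less 30 min break → 3 h 39 min
Tue: 5:52 AM–3:09 PM = 9 h 17 min; less 30 min break → 8 h 47 min
Wed: 10:48 AM–3:26 PM = 4 h 38 min; less 30 min break → 4 h 8 min
Thu: 8:52 AM–4:26 PM = 7 h 34 min; less 30 min break → 7 h 4 min
Fri: 6:43 AM–5:13 PM = 10 h 30 min; less 30 min break → 10 h 0 min
Sat: 8:51 AM–1:54 PM = 5 h 3 min; less 30 min break → 4 h 33 min
Sun: 9:59 AM–7:34 PM = 9 h 35 min; less 30 min break → 9 h 5 min
Total: 3 h 39 min + 8 h 47 min + 4 h 8 min + 7 h 4 min + 10 h 0 min + 4 h 33 min + 9 h 5 min = 47 h 16 min.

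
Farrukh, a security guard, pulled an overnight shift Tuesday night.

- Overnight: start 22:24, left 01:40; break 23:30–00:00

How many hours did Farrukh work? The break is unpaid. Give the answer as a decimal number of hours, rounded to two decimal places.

2.77 hours

Overnight: 22:24 → midnight = 1 h 36 min; midnight → 01:40 = 1 h 40 min; span 3 h 16 min; less 30 min break → 2 h 46 min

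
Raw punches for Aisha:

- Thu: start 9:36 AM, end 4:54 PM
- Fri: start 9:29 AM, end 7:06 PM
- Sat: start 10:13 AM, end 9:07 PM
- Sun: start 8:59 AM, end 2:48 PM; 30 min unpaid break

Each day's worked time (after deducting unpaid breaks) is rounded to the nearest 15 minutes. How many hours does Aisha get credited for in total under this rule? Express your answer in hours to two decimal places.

33.00 hours

Thu: 9:36 AM–4:54 PM = 7 h 18 min → rounds to 7 h 15 min
Fri: 9:29 AM–7:06 PM = 9 h 37 min → rounds to 9 h 30 min
Sat: 10:13 AM–9:07 PM = 10 h 54 min → rounds to 11 h 0 min
Sun: 8:59 AM–2:48 PM = 5 h 49 min − 30 min = 5 h 19 min → rounds to 5 h 15 min
Total credited: 33 h 0 min.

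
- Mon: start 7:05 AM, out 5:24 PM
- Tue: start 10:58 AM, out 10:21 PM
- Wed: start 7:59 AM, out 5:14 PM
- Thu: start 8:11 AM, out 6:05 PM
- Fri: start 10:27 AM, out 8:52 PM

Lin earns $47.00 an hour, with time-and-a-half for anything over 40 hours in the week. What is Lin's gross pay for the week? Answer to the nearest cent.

$2674.30

Mon: 7:05 AM–5:24 PM = 10 h 19 min
Tue: 10:58 AM–10:21 PM = 11 h 23 min
Wed: 7:59 AM–5:14 PM = 9 h 15 min
Thu: 8:11 AM–6:05 PM = 9 h 54 min
Fri: 10:27 AM–8:52 PM = 10 h 25 min
Total worked: 51 h 16 min = 3076 min.
Regular 40 h 0 min = 2400 min at $47.00/h; overtime 11 h 16 min = 676 min at $70.50/h.
Pay = (2400 × $47.00 + 676 × $70.50) ÷ 60 = $2674.30.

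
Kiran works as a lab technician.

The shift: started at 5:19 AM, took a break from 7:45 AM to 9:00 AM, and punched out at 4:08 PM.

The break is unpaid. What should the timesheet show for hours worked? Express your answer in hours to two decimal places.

9.57 hours

The shift: 5:19 AM–4:08 PM = 10 h 49 min; less 75 min break → 9 h 34 min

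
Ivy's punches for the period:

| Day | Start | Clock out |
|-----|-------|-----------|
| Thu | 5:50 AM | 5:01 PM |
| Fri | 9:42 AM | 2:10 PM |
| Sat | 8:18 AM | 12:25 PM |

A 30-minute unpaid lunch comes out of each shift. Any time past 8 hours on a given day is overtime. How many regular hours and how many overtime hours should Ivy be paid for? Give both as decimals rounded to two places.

Thu: 5:50 AM–5:01 PM = 11 h 11 min; less 30 min break → 10 h 41 min
Fri: 9:42 AM–2:10 PM = 4 h 28 min; less 30 min break → 3 h 58 min
Sat: 8:18 AM–12:25 PM = 4 h 7 min; less 30 min break → 3 h 37 min
Thu reg 8 h 0 min / OT 2 h 41 min; Fri reg 3 h 58 min / OT 0 h 0 min; Sat reg 3 h 37 min / OT 0 h 0 min.
Totals: regular 15 h 35 min, overtime 2 h 41 min.

Regular 15.58 hours, overtime 2.68 hours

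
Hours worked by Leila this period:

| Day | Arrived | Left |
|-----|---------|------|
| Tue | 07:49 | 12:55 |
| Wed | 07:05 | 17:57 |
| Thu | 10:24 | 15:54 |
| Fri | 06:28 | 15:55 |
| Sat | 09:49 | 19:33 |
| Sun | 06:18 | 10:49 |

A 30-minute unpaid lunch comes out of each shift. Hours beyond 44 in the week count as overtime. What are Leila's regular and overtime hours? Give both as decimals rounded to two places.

Regular 42.17 hours, overtime 0.00 hours

Tue: 07:49–12:55 = 5 h 6 min; less 30 min break → 4 h 36 min
Wed: 07:05–17:57 = 10 h 52 min; less 30 min break → 10 h 22 min
Thu: 10:24–15:54 = 5 h 30 min; less 30 min break → 5 h 0 min
Fri: 06:28–15:55 = 9 h 27 min; less 30 min break → 8 h 57 min
Sat: 09:49–19:33 = 9 h 44 min; less 30 min break → 9 h 14 min
Sun: 06:18–10:49 = 4 h 31 min; less 30 min break → 4 h 1 min
Total worked: 42 h 10 min = 42.17 h.
Threshold 44 h → overtime 0 h 0 min, regular 42 h 10 min.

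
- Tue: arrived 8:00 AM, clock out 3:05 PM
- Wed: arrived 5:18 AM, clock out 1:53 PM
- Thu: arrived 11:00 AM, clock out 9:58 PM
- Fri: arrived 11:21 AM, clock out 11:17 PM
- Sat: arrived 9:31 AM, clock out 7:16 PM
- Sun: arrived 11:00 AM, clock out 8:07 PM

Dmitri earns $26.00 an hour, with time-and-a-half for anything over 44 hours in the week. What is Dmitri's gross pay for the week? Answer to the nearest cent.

$1667.90

Tue: 8:00 AM–3:05 PM = 7 h 5 min
Wed: 5:18 AM–1:53 PM = 8 h 35 min
Thu: 11:00 AM–9:58 PM = 10 h 58 min
Fri: 11:21 AM–11:17 PM = 11 h 56 min
Sat: 9:31 AM–7:16 PM = 9 h 45 min
Sun: 11:00 AM–8:07 PM = 9 h 7 min
Total worked: 57 h 26 min = 3446 min.
Regular 44 h 0 min = 2640 min at $26.00/h; overtime 13 h 26 min = 806 min at $39.00/h.
Pay = (2640 × $26.00 + 806 × $39.00) ÷ 60 = $1667.90.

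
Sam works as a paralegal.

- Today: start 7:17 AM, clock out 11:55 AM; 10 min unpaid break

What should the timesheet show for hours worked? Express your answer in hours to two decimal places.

Today: 7:17 AM–11:55 AM = 4 h 38 min; less 10 min break → 4 h 28 min

4.47 hours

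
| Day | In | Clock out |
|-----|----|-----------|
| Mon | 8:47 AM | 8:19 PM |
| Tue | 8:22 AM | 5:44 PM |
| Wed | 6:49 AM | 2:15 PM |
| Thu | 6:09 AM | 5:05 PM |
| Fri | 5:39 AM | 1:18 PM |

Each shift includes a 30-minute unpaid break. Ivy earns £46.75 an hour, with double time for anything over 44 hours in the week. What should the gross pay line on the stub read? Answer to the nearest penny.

£2095.96

Mon: 8:47 AM–8:19 PM = 11 h 32 min; less 30 min break → 11 h 2 min
Tue: 8:22 AM–5:44 PM = 9 h 22 min; less 30 min break → 8 h 52 min
Wed: 6:49 AM–2:15 PM = 7 h 26 min; less 30 min break → 6 h 56 min
Thu: 6:09 AM–5:05 PM = 10 h 56 min; less 30 min break → 10 h 26 min
Fri: 5:39 AM–1:18 PM = 7 h 39 min; less 30 min break → 7 h 9 min
Total worked: 44 h 25 min = 2665 min.
Regular 44 h 0 min = 2640 min at £46.75/h; overtime 0 h 25 min = 25 min at £93.50/h.
Pay = (2640 × £46.75 + 25 × £93.50) ÷ 60 = £2095.96.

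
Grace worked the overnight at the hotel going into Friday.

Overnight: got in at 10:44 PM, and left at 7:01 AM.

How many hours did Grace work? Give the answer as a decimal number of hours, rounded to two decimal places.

8.28 hours

Overnight: 10:44 PM → midnight = 1 h 16 min; midnight → 7:01 AM = 7 h 1 min; span 8 h 17 min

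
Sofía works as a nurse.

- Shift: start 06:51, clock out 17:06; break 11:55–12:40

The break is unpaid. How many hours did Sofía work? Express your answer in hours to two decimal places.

Shift: 06:51–17:06 = 10 h 15 min; less 45 min break → 9 h 30 min

9.50 hours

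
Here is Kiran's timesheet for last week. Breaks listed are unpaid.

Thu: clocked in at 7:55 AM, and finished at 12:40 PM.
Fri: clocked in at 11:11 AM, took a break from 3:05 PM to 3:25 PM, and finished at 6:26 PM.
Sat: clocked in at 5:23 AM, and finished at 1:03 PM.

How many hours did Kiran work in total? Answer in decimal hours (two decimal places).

19.33 hours

Thu: 7:55 AM–12:40 PM = 4 h 45 min
Fri: 11:11 AM–6:26 PM = 7 h 15 min; less 20 min break → 6 h 55 min
Sat: 5:23 AM–1:03 PM = 7 h 40 min
Total: 4 h 45 min + 6 h 55 min + 7 h 40 min = 19 h 20 min.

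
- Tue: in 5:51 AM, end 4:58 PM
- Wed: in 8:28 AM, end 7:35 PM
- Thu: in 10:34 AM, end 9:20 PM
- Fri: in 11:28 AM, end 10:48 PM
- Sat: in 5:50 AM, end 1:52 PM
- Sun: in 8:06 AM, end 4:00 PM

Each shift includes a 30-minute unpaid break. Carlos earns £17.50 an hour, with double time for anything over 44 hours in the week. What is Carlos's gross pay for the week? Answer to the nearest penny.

£1234.33

Tue: 5:51 AM–4:58 PM = 11 h 7 min; less 30 min break → 10 h 37 min
Wed: 8:28 AM–7:35 PM = 11 h 7 min; less 30 min break → 10 h 37 min
Thu: 10:34 AM–9:20 PM = 10 h 46 min; less 30 min break → 10 h 16 min
Fri: 11:28 AM–10:48 PM = 11 h 20 min; less 30 min break → 10 h 50 min
Sat: 5:50 AM–1:52 PM = 8 h 2 min; less 30 min break → 7 h 32 min
Sun: 8:06 AM–4:00 PM = 7 h 54 min; less 30 min break → 7 h 24 min
Total worked: 57 h 16 min = 3436 min.
Regular 44 h 0 min = 2640 min at £17.50/h; overtime 13 h 16 min = 796 min at £35.00/h.
Pay = (2640 × £17.50 + 796 × £35.00) ÷ 60 = £1234.33.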